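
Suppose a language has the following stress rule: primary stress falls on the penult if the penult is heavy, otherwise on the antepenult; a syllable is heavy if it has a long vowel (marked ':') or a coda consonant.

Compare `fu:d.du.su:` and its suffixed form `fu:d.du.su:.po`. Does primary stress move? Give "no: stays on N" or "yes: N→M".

Base `fu:d.du.su:` (3 syllables):
  Weights: 1 fu:d H, 2 du L, 3 su: H.
  The penult (syllable 2, du) is light, so stress falls on the antepenult (syllable 1, fu:d).
  → primary stress on syllable 1.
Suffixed `fu:d.du.su:.po` (4 syllables):
  Weights: 2 du L, 3 su: H, 4 po L.
  The penult (syllable 3, su:) is heavy, so it takes stress.
  → primary stress on syllable 3.

yes: 1→3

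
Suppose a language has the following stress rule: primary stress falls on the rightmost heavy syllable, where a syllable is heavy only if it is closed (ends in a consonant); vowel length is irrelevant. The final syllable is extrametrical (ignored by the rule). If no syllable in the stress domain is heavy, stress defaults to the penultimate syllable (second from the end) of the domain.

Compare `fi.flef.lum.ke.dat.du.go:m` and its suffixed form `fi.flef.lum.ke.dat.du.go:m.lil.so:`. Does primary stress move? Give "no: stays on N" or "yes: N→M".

yes: 5→8

Base `fi.flef.lum.ke.dat.du.go:m` (7 syllables):
  The final syllable (7, go:m) is extrametrical; the stress domain is syllables 1–6.
  Weights: 1 fi L, 2 flef H, 3 lum H, 4 ke L, 5 dat H, 6 du L.
  Heavy syllables in the domain: 2, 3, 5. The rightmost is syllable 5 (dat).
  → primary stress on syllable 5.
Suffixed `fi.flef.lum.ke.dat.du.go:m.lil.so:` (9 syllables):
  The final syllable (9, so:) is extrametrical; the stress domain is syllables 1–8.
  Weights: 1 fi L, 2 flef H, 3 lum H, 4 ke L, 5 dat H, 6 du L, 7 go:m H, 8 lil H.
  Heavy syllables in the domain: 2, 3, 5, 7, 8. The rightmost is syllable 8 (lil).
  → primary stress on syllable 8.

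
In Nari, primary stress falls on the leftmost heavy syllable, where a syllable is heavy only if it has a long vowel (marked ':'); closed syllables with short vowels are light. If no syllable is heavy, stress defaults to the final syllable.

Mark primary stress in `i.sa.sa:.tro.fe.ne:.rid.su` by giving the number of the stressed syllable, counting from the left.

3

Weights: 1 i L, 2 sa L, 3 sa: H, 4 tro L, 5 fe L, 6 ne: H, 7 rid L, 8 su L.
Heavy syllables in the domain: 3, 6. The leftmost is syllable 3 (sa:).
Primary stress: syllable 3 → i.sa.ˈsa:.tro.fe.ne:.rid.su.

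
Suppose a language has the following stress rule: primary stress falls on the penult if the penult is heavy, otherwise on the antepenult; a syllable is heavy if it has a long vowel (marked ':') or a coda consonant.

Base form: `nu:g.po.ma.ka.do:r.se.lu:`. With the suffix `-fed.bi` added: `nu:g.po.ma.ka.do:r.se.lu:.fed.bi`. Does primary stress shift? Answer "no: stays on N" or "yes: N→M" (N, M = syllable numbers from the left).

yes: 5→8

Base `nu:g.po.ma.ka.do:r.se.lu:` (7 syllables):
  Weights: 5 do:r H, 6 se L, 7 lu: H.
  The penult (syllable 6, se) is light, so stress falls on the antepenult (syllable 5, do:r).
  → primary stress on syllable 5.
Suffixed `nu:g.po.ma.ka.do:r.se.lu:.fed.bi` (9 syllables):
  Weights: 7 lu: H, 8 fed H, 9 bi L.
  The penult (syllable 8, fed) is heavy, so it takes stress.
  → primary stress on syllable 8.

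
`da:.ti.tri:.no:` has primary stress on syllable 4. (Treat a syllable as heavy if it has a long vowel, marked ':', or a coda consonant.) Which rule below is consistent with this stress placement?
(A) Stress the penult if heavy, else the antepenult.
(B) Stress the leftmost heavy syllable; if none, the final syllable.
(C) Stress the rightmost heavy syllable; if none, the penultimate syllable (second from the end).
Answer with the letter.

C

Rule A → syllable 3 (observed: 4).
Rule B → syllable 1 (observed: 4).
Rule C → syllable 4 ✓.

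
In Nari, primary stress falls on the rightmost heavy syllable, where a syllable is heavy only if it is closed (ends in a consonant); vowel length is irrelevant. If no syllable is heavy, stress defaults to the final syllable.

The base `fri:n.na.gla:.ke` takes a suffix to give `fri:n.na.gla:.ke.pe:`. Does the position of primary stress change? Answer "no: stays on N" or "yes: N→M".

no: stays on 1

Base `fri:n.na.gla:.ke` (4 syllables):
  Weights: 1 fri:n H, 2 na L, 3 gla: L, 4 ke L.
  Heavy syllables in the domain: 1. The rightmost is syllable 1 (fri:n).
  → primary stress on syllable 1.
Suffixed `fri:n.na.gla:.ke.pe:` (5 syllables):
  Weights: 1 fri:n H, 2 na L, 3 gla: L, 4 ke L, 5 pe: L.
  Heavy syllables in the domain: 1. The rightmost is syllable 1 (fri:n).
  → primary stress on syllable 1.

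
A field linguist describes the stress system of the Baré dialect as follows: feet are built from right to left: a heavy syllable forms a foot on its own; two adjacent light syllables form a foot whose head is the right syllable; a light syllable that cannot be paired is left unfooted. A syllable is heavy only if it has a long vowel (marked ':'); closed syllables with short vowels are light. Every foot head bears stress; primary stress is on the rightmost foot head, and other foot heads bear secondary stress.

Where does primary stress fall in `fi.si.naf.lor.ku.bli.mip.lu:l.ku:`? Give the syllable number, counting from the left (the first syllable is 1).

Weights: 1 fi L, 2 si L, 3 naf L, 4 lor L, 5 ku L, 6 bli L, 7 mip L, 8 lu:l H, 9 ku: H.
Parse right to left (heavy = foot alone; LL = one foot; stranded L unfooted): fi (si.ˈnaf) (lor.ˈku) (bli.ˈmip) (ˈlu:l) (ˈku:).
Foot heads: 3, 5, 7, 8, 9.
Primary stress on the rightmost head = syllable 9.
Primary stress: syllable 9 → fi.si.naf.lor.ku.bli.mip.lu:l.ˈku:.

9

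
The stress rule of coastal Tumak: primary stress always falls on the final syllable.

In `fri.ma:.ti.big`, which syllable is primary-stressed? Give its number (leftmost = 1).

4

The word has 4 syllables; the final syllable is syllable 4 (big).
Primary stress: syllable 4 → fri.ma:.ti.ˈbig.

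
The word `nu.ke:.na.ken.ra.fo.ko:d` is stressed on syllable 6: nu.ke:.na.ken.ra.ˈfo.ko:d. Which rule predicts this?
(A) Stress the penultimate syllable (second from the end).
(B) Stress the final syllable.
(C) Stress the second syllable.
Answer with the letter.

A

Rule A → syllable 6 ✓.
Rule B → syllable 7 (observed: 6).
Rule C → syllable 2 (observed: 6).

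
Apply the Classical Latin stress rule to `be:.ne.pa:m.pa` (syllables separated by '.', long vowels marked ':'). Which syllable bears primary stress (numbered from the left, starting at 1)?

3

Classical Latin: stress the penult if heavy (long vowel or closed), else the antepenult.
Weights: 2 ne L, 3 pa:m H, 4 pa L.
The penult (syllable 3, pa:m) is heavy, so it takes stress.
Stress on syllable 3: be:.ne.ˈpa:m.pa.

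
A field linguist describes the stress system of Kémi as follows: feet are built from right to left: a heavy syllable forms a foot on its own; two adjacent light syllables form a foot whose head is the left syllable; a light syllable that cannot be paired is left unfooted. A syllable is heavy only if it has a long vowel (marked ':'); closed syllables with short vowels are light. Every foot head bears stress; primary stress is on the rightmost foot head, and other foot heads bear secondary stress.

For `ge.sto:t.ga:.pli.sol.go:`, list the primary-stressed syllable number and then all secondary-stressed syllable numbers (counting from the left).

Weights: 1 ge L, 2 sto:t H, 3 ga: H, 4 pli L, 5 sol L, 6 go: H.
Parse right to left (heavy = foot alone; LL = one foot; stranded L unfooted): ge (ˈsto:t) (ˈga:) (ˈpli.sol) (ˈgo:).
Foot heads: 2, 3, 4, 6.
Primary stress on the rightmost head = syllable 6.
Secondary stress on 2, 3, 4: ge.ˌsto:t.ˌga:.ˌpli.sol.ˈgo:.

primary 6, secondary 2, 3, 4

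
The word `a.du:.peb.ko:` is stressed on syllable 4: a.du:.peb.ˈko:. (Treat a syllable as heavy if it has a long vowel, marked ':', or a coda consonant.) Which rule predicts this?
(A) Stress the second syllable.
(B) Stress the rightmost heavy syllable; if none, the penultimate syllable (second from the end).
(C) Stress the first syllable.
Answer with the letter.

B

Rule A → syllable 2 (observed: 4).
Rule B → syllable 4 ✓.
Rule C → syllable 1 (observed: 4).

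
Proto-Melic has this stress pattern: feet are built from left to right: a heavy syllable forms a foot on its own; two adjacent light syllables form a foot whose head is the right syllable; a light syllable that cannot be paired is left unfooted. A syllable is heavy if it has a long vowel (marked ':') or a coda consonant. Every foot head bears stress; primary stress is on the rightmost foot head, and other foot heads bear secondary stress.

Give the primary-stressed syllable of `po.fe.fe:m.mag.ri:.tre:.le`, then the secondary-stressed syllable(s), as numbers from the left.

primary 6, secondary 2, 3, 4, 5

Weights: 1 po L, 2 fe L, 3 fe:m H, 4 mag H, 5 ri: H, 6 tre: H, 7 le L.
Parse left to right (heavy = foot alone; LL = one foot; stranded L unfooted): (po.ˈfe) (ˈfe:m) (ˈmag) (ˈri:) (ˈtre:) le.
Foot heads: 2, 3, 4, 5, 6.
Primary stress on the rightmost head = syllable 6.
Secondary stress on 2, 3, 4, 5: po.ˌfe.ˌfe:m.ˌmag.ˌri:.ˈtre:.le.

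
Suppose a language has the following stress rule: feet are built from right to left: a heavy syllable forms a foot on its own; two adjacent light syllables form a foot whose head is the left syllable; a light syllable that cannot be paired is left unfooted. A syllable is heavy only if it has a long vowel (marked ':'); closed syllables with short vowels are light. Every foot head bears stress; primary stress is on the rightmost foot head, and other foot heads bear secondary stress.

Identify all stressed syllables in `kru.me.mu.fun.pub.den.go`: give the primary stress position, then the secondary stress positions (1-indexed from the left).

primary 6, secondary 2, 4

Weights: 1 kru L, 2 me L, 3 mu L, 4 fun L, 5 pub L, 6 den L, 7 go L.
Parse right to left (heavy = foot alone; LL = one foot; stranded L unfooted): kru (ˈme.mu) (ˈfun.pub) (ˈden.go).
Foot heads: 2, 4, 6.
Primary stress on the rightmost head = syllable 6.
Secondary stress on 2, 4: kru.ˌme.mu.ˌfun.pub.ˈden.go.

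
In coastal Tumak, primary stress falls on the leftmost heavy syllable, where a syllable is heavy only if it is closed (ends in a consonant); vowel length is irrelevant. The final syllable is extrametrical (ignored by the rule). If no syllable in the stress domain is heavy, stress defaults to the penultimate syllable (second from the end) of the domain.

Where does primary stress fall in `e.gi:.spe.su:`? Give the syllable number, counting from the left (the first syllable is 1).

2

The final syllable (4, su:) is extrametrical; the stress domain is syllables 1–3.
Weights: 1 e L, 2 gi: L, 3 spe L.
No heavy syllable in the domain; default to the penultimate syllable (second from the end) of the domain = syllable 2.
Primary stress: syllable 2 → e.ˈgi:.spe.su:.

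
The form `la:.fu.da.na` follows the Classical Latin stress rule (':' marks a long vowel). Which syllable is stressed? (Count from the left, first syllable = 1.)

Classical Latin: stress the penult if heavy (long vowel or closed), else the antepenult.
Weights: 2 fu L, 3 da L, 4 na L.
The penult (syllable 3, da) is light, so stress falls on the antepenult (syllable 2, fu).
Stress on syllable 2: la:.ˈfu.da.na.

2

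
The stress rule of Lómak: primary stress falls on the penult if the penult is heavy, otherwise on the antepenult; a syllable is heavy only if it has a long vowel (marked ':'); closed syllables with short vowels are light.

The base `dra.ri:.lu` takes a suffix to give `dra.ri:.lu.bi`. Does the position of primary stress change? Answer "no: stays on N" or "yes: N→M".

no: stays on 2

Base `dra.ri:.lu` (3 syllables):
  Weights: 1 dra L, 2 ri: H, 3 lu L.
  The penult (syllable 2, ri:) is heavy, so it takes stress.
  → primary stress on syllable 2.
Suffixed `dra.ri:.lu.bi` (4 syllables):
  Weights: 2 ri: H, 3 lu L, 4 bi L.
  The penult (syllable 3, lu) is light, so stress falls on the antepenult (syllable 2, ri:).
  → primary stress on syllable 2.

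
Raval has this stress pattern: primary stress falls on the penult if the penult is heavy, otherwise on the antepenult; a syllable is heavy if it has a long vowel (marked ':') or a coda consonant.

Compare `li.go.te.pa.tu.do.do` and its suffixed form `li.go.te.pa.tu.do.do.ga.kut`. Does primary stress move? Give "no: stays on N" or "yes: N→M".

Base `li.go.te.pa.tu.do.do` (7 syllables):
  Weights: 5 tu L, 6 do L, 7 do L.
  The penult (syllable 6, do) is light, so stress falls on the antepenult (syllable 5, tu).
  → primary stress on syllable 5.
Suffixed `li.go.te.pa.tu.do.do.ga.kut` (9 syllables):
  Weights: 7 do L, 8 ga L, 9 kut H.
  The penult (syllable 8, ga) is light, so stress falls on the antepenult (syllable 7, do).
  → primary stress on syllable 7.

yes: 5→7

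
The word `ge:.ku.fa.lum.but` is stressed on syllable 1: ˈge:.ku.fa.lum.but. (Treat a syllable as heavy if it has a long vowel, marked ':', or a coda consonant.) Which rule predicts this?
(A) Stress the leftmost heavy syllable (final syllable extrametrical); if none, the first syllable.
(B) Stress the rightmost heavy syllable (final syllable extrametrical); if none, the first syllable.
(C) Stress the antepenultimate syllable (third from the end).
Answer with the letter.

Rule A → syllable 1 ✓.
Rule B → syllable 4 (observed: 1).
Rule C → syllable 3 (observed: 1).

A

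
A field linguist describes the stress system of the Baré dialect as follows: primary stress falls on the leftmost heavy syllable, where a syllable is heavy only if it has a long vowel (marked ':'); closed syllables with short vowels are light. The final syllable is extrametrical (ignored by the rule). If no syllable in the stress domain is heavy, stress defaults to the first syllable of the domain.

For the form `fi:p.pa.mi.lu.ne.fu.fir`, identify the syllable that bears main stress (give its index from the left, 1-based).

The final syllable (7, fir) is extrametrical; the stress domain is syllables 1–6.
Weights: 1 fi:p H, 2 pa L, 3 mi L, 4 lu L, 5 ne L, 6 fu L.
Heavy syllables in the domain: 1. The leftmost is syllable 1 (fi:p).
Primary stress: syllable 1 → ˈfi:p.pa.mi.lu.ne.fu.fir.

1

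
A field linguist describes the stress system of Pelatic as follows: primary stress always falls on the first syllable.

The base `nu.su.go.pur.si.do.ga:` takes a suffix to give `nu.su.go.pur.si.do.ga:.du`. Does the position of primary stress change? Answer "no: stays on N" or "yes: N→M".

Base `nu.su.go.pur.si.do.ga:` (7 syllables):
  The word has 7 syllables; the first syllable is syllable 1 (nu).
  → primary stress on syllable 1.
Suffixed `nu.su.go.pur.si.do.ga:.du` (8 syllables):
  The word has 8 syllables; the first syllable is syllable 1 (nu).
  → primary stress on syllable 1.

no: stays on 1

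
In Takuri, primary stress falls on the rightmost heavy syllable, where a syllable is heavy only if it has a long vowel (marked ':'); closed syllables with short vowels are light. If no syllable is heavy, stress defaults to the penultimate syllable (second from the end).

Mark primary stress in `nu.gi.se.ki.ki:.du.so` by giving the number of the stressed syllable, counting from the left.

Weights: 1 nu L, 2 gi L, 3 se L, 4 ki L, 5 ki: H, 6 du L, 7 so L.
Heavy syllables in the domain: 5. The rightmost is syllable 5 (ki:).
Primary stress: syllable 5 → nu.gi.se.ki.ˈki:.du.so.

5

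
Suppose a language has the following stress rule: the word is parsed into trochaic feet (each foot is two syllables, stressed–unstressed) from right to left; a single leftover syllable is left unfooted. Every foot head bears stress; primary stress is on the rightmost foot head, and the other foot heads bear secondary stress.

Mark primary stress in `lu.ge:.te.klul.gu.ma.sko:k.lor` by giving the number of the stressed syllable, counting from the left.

7

Parse right to left into trochaic (ˈσσ) feet: (ˈlu.ge:) (ˈte.klul) (ˈgu.ma) (ˈsko:k.lor).
Foot heads (stressed positions): 1, 3, 5, 7.
End Rule Rightmost: primary stress on the rightmost head = syllable 7.
Primary stress: syllable 7 → lu.ge:.te.klul.gu.ma.ˈsko:k.lor.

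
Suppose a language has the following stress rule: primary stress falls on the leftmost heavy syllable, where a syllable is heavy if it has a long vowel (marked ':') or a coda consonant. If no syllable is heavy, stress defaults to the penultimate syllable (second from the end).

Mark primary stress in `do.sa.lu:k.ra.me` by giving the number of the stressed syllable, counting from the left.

Weights: 1 do L, 2 sa L, 3 lu:k H, 4 ra L, 5 me L.
Heavy syllables in the domain: 3. The leftmost is syllable 3 (lu:k).
Primary stress: syllable 3 → do.sa.ˈlu:k.ra.me.

3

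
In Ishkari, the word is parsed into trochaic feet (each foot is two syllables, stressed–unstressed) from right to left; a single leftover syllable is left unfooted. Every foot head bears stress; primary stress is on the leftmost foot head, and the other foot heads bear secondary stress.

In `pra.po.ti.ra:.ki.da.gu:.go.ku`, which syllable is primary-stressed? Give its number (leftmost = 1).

2

Parse right to left into trochaic (ˈσσ) feet: pra (ˈpo.ti) (ˈra:.ki) (ˈda.gu:) (ˈgo.ku). Syllable 1 is left unfooted.
Foot heads (stressed positions): 2, 4, 6, 8.
End Rule Leftmost: primary stress on the leftmost head = syllable 2.
Primary stress: syllable 2 → pra.ˈpo.ti.ra:.ki.da.gu:.go.ku.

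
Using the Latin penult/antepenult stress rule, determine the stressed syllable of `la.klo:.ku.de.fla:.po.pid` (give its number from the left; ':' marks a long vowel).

Classical Latin: stress the penult if heavy (long vowel or closed), else the antepenult.
Weights: 5 fla: H, 6 po L, 7 pid H.
The penult (syllable 6, po) is light, so stress falls on the antepenult (syllable 5, fla:).
Stress on syllable 5: la.klo:.ku.de.ˈfla:.po.pid.

5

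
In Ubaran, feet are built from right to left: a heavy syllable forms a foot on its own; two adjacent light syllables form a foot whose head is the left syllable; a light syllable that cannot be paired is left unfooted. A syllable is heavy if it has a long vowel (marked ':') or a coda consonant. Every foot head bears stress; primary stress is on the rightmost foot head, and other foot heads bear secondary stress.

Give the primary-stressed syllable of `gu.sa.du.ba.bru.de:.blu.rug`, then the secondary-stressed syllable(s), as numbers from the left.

primary 8, secondary 2, 4, 6

Weights: 1 gu L, 2 sa L, 3 du L, 4 ba L, 5 bru L, 6 de: H, 7 blu L, 8 rug H.
Parse right to left (heavy = foot alone; LL = one foot; stranded L unfooted): gu (ˈsa.du) (ˈba.bru) (ˈde:) blu (ˈrug).
Foot heads: 2, 4, 6, 8.
Primary stress on the rightmost head = syllable 8.
Secondary stress on 2, 4, 6: gu.ˌsa.du.ˌba.bru.ˌde:.blu.ˈrug.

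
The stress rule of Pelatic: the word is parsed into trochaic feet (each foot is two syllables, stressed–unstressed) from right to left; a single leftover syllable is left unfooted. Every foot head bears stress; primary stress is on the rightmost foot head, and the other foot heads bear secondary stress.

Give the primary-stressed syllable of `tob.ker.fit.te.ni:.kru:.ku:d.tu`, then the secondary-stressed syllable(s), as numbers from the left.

primary 7, secondary 1, 3, 5

Parse right to left into trochaic (ˈσσ) feet: (ˈtob.ker) (ˈfit.te) (ˈni:.kru:) (ˈku:d.tu).
Foot heads (stressed positions): 1, 3, 5, 7.
End Rule Rightmost: primary stress on the rightmost head = syllable 7.
Secondary stress on 1, 3, 5: ˌtob.ker.ˌfit.te.ˌni:.kru:.ˈku:d.tu.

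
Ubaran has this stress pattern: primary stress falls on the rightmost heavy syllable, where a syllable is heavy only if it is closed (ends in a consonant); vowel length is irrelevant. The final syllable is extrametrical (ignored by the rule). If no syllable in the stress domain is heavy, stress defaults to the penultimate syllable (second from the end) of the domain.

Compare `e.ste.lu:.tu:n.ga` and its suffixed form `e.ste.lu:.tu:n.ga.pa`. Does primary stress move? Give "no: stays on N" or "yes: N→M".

no: stays on 4

Base `e.ste.lu:.tu:n.ga` (5 syllables):
  The final syllable (5, ga) is extrametrical; the stress domain is syllables 1–4.
  Weights: 1 e L, 2 ste L, 3 lu: L, 4 tu:n H.
  Heavy syllables in the domain: 4. The rightmost is syllable 4 (tu:n).
  → primary stress on syllable 4.
Suffixed `e.ste.lu:.tu:n.ga.pa` (6 syllables):
  The final syllable (6, pa) is extrametrical; the stress domain is syllables 1–5.
  Weights: 1 e L, 2 ste L, 3 lu: L, 4 tu:n H, 5 ga L.
  Heavy syllables in the domain: 4. The rightmost is syllable 4 (tu:n).
  → primary stress on syllable 4.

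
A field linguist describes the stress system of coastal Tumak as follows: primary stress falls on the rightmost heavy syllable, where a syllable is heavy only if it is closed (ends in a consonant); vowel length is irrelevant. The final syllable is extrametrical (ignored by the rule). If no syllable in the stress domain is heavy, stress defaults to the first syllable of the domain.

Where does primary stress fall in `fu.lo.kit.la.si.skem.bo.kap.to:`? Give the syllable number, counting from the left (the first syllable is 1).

The final syllable (9, to:) is extrametrical; the stress domain is syllables 1–8.
Weights: 1 fu L, 2 lo L, 3 kit H, 4 la L, 5 si L, 6 skem H, 7 bo L, 8 kap H.
Heavy syllables in the domain: 3, 6, 8. The rightmost is syllable 8 (kap).
Primary stress: syllable 8 → fu.lo.kit.la.si.skem.bo.ˈkap.to:.

8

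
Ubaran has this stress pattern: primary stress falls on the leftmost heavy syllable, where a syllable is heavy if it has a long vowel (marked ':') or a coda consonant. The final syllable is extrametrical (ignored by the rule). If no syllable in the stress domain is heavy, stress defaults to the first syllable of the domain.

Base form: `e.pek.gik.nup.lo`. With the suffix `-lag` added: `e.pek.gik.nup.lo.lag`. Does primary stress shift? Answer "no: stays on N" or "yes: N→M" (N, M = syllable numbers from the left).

Base `e.pek.gik.nup.lo` (5 syllables):
  The final syllable (5, lo) is extrametrical; the stress domain is syllables 1–4.
  Weights: 1 e L, 2 pek H, 3 gik H, 4 nup H.
  Heavy syllables in the domain: 2, 3, 4. The leftmost is syllable 2 (pek).
  → primary stress on syllable 2.
Suffixed `e.pek.gik.nup.lo.lag` (6 syllables):
  The final syllable (6, lag) is extrametrical; the stress domain is syllables 1–5.
  Weights: 1 e L, 2 pek H, 3 gik H, 4 nup H, 5 lo L.
  Heavy syllables in the domain: 2, 3, 4. The leftmost is syllable 2 (pek).
  → primary stress on syllable 2.

no: stays on 2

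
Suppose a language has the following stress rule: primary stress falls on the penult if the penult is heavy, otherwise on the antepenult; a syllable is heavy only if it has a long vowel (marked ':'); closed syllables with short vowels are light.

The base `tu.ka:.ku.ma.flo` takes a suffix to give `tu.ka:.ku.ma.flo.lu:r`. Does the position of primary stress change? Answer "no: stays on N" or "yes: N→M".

Base `tu.ka:.ku.ma.flo` (5 syllables):
  Weights: 3 ku L, 4 ma L, 5 flo L.
  The penult (syllable 4, ma) is light, so stress falls on the antepenult (syllable 3, ku).
  → primary stress on syllable 3.
Suffixed `tu.ka:.ku.ma.flo.lu:r` (6 syllables):
  Weights: 4 ma L, 5 flo L, 6 lu:r H.
  The penult (syllable 5, flo) is light, so stress falls on the antepenult (syllable 4, ma).
  → primary stress on syllable 4.

yes: 3→4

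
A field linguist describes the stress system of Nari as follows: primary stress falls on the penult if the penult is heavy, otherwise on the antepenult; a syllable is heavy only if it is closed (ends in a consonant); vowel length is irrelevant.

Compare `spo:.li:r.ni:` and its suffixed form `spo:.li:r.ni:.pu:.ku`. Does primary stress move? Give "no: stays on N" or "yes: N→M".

Base `spo:.li:r.ni:` (3 syllables):
  Weights: 1 spo: L, 2 li:r H, 3 ni: L.
  The penult (syllable 2, li:r) is heavy, so it takes stress.
  → primary stress on syllable 2.
Suffixed `spo:.li:r.ni:.pu:.ku` (5 syllables):
  Weights: 3 ni: L, 4 pu: L, 5 ku L.
  The penult (syllable 4, pu:) is light, so stress falls on the antepenult (syllable 3, ni:).
  → primary stress on syllable 3.

yes: 2→3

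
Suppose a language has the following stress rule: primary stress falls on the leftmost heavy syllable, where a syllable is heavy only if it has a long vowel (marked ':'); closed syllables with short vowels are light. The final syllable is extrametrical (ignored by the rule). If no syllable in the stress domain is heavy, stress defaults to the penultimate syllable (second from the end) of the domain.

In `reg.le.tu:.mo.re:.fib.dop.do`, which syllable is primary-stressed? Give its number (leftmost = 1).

The final syllable (8, do) is extrametrical; the stress domain is syllables 1–7.
Weights: 1 reg L, 2 le L, 3 tu: H, 4 mo L, 5 re: H, 6 fib L, 7 dop L.
Heavy syllables in the domain: 3, 5. The leftmost is syllable 3 (tu:).
Primary stress: syllable 3 → reg.le.ˈtu:.mo.re:.fib.dop.do.

3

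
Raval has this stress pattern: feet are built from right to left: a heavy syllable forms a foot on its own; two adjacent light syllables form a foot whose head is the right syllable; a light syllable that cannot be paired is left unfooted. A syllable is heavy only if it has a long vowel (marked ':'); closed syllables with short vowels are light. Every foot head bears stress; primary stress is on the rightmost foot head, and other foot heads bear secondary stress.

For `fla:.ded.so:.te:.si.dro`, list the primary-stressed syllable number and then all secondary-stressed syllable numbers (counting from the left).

primary 6, secondary 1, 3, 4

Weights: 1 fla: H, 2 ded L, 3 so: H, 4 te: H, 5 si L, 6 dro L.
Parse right to left (heavy = foot alone; LL = one foot; stranded L unfooted): (ˈfla:) ded (ˈso:) (ˈte:) (si.ˈdro).
Foot heads: 1, 3, 4, 6.
Primary stress on the rightmost head = syllable 6.
Secondary stress on 1, 3, 4: ˌfla:.ded.ˌso:.ˌte:.si.ˈdro.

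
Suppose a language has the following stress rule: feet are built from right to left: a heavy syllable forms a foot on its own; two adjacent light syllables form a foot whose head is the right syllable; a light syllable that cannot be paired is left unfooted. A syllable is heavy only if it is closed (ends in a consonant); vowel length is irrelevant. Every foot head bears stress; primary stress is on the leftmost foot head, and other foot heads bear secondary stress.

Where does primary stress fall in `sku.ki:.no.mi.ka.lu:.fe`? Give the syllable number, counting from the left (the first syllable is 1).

Weights: 1 sku L, 2 ki: L, 3 no L, 4 mi L, 5 ka L, 6 lu: L, 7 fe L.
Parse right to left (heavy = foot alone; LL = one foot; stranded L unfooted): sku (ki:.ˈno) (mi.ˈka) (lu:.ˈfe).
Foot heads: 3, 5, 7.
Primary stress on the leftmost head = syllable 3.
Primary stress: syllable 3 → sku.ki:.ˈno.mi.ka.lu:.fe.

3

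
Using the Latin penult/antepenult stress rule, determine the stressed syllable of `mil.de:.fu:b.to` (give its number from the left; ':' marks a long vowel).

3

Classical Latin: stress the penult if heavy (long vowel or closed), else the antepenult.
Weights: 2 de: H, 3 fu:b H, 4 to L.
The penult (syllable 3, fu:b) is heavy, so it takes stress.
Stress on syllable 3: mil.de:.ˈfu:b.to.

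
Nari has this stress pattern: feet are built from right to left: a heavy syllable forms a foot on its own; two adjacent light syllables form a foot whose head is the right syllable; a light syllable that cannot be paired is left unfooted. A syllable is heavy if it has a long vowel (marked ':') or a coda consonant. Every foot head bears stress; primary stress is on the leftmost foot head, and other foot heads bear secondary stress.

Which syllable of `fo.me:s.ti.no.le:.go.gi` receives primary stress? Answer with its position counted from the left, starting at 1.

2

Weights: 1 fo L, 2 me:s H, 3 ti L, 4 no L, 5 le: H, 6 go L, 7 gi L.
Parse right to left (heavy = foot alone; LL = one foot; stranded L unfooted): fo (ˈme:s) (ti.ˈno) (ˈle:) (go.ˈgi).
Foot heads: 2, 4, 5, 7.
Primary stress on the leftmost head = syllable 2.
Primary stress: syllable 2 → fo.ˈme:s.ti.no.le:.go.gi.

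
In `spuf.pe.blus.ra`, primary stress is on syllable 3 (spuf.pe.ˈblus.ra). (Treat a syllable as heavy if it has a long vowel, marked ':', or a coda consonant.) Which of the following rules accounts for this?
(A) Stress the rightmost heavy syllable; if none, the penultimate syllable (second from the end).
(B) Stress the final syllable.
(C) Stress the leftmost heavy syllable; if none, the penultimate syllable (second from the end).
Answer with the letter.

Rule A → syllable 3 ✓.
Rule B → syllable 4 (observed: 3).
Rule C → syllable 1 (observed: 3).

A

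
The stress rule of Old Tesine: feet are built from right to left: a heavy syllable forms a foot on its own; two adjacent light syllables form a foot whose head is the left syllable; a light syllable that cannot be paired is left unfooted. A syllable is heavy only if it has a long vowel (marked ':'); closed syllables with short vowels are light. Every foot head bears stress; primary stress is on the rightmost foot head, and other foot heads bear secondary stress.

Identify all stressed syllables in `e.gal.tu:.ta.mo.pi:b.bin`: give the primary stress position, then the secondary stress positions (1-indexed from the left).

Weights: 1 e L, 2 gal L, 3 tu: H, 4 ta L, 5 mo L, 6 pi:b H, 7 bin L.
Parse right to left (heavy = foot alone; LL = one foot; stranded L unfooted): (ˈe.gal) (ˈtu:) (ˈta.mo) (ˈpi:b) bin.
Foot heads: 1, 3, 4, 6.
Primary stress on the rightmost head = syllable 6.
Secondary stress on 1, 3, 4: ˌe.gal.ˌtu:.ˌta.mo.ˈpi:b.bin.

primary 6, secondary 1, 3, 4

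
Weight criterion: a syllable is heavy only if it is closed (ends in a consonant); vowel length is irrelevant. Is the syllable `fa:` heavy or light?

light

`fa:`: long vowel, open (no coda). Open (no coda) → light.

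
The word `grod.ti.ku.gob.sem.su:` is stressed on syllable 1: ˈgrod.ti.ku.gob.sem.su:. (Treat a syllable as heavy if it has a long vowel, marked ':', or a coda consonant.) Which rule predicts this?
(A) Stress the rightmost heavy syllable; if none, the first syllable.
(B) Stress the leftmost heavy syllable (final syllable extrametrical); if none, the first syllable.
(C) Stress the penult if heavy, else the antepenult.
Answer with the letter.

B

Rule A → syllable 6 (observed: 1).
Rule B → syllable 1 ✓.
Rule C → syllable 5 (observed: 1).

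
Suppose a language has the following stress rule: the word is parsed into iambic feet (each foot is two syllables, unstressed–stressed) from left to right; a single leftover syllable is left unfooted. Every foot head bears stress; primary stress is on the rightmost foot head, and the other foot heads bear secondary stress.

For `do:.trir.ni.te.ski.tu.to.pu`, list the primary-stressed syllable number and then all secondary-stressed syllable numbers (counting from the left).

primary 8, secondary 2, 4, 6

Parse left to right into iambic (σˈσ) feet: (do:.ˈtrir) (ni.ˈte) (ski.ˈtu) (to.ˈpu).
Foot heads (stressed positions): 2, 4, 6, 8.
End Rule Rightmost: primary stress on the rightmost head = syllable 8.
Secondary stress on 2, 4, 6: do:.ˌtrir.ni.ˌte.ski.ˌtu.to.ˈpu.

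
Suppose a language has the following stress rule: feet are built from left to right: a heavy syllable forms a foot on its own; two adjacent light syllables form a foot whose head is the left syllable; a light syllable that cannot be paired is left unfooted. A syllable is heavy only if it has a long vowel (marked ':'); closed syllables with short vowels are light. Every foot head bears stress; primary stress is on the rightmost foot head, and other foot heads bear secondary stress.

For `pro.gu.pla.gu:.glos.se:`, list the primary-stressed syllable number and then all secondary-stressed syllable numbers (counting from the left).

primary 6, secondary 1, 4

Weights: 1 pro L, 2 gu L, 3 pla L, 4 gu: H, 5 glos L, 6 se: H.
Parse left to right (heavy = foot alone; LL = one foot; stranded L unfooted): (ˈpro.gu) pla (ˈgu:) glos (ˈse:).
Foot heads: 1, 4, 6.
Primary stress on the rightmost head = syllable 6.
Secondary stress on 1, 4: ˌpro.gu.pla.ˌgu:.glos.ˈse:.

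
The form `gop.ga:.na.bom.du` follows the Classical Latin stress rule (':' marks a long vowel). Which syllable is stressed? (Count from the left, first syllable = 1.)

Classical Latin: stress the penult if heavy (long vowel or closed), else the antepenult.
Weights: 3 na L, 4 bom H, 5 du L.
The penult (syllable 4, bom) is heavy, so it takes stress.
Stress on syllable 4: gop.ga:.na.ˈbom.du.

4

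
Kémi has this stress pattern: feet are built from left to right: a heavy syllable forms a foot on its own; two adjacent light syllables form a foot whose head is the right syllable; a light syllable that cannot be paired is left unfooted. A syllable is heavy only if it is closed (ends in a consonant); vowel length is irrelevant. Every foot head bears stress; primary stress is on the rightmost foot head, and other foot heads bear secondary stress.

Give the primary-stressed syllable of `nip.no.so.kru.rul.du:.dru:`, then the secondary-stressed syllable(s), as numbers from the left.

Weights: 1 nip H, 2 no L, 3 so L, 4 kru L, 5 rul H, 6 du: L, 7 dru: L.
Parse left to right (heavy = foot alone; LL = one foot; stranded L unfooted): (ˈnip) (no.ˈso) kru (ˈrul) (du:.ˈdru:).
Foot heads: 1, 3, 5, 7.
Primary stress on the rightmost head = syllable 7.
Secondary stress on 1, 3, 5: ˌnip.no.ˌso.kru.ˌrul.du:.ˈdru:.

primary 7, secondary 1, 3, 5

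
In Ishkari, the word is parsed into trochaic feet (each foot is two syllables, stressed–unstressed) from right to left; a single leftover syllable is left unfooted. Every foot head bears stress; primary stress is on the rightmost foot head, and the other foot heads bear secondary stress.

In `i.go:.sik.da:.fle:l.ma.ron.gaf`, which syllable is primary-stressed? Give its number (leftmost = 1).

Parse right to left into trochaic (ˈσσ) feet: (ˈi.go:) (ˈsik.da:) (ˈfle:l.ma) (ˈron.gaf).
Foot heads (stressed positions): 1, 3, 5, 7.
End Rule Rightmost: primary stress on the rightmost head = syllable 7.
Primary stress: syllable 7 → i.go:.sik.da:.fle:l.ma.ˈron.gaf.

7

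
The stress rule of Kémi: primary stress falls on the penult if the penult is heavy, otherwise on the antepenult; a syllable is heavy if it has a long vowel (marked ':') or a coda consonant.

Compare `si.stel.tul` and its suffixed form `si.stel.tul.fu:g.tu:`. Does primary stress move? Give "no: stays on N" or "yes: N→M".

Base `si.stel.tul` (3 syllables):
  Weights: 1 si L, 2 stel H, 3 tul H.
  The penult (syllable 2, stel) is heavy, so it takes stress.
  → primary stress on syllable 2.
Suffixed `si.stel.tul.fu:g.tu:` (5 syllables):
  Weights: 3 tul H, 4 fu:g H, 5 tu: H.
  The penult (syllable 4, fu:g) is heavy, so it takes stress.
  → primary stress on syllable 4.

yes: 2→4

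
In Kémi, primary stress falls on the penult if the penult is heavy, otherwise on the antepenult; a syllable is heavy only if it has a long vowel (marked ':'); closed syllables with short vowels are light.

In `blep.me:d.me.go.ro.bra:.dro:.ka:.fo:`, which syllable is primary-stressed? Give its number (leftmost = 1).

8

Weights: 7 dro: H, 8 ka: H, 9 fo: H.
The penult (syllable 8, ka:) is heavy, so it takes stress.
Primary stress: syllable 8 → blep.me:d.me.go.ro.bra:.dro:.ˈka:.fo:.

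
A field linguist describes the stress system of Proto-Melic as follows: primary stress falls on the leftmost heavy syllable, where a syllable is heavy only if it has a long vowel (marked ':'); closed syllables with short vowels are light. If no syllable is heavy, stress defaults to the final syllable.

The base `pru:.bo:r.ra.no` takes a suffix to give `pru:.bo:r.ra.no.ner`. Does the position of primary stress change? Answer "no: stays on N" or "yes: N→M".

no: stays on 1

Base `pru:.bo:r.ra.no` (4 syllables):
  Weights: 1 pru: H, 2 bo:r H, 3 ra L, 4 no L.
  Heavy syllables in the domain: 1, 2. The leftmost is syllable 1 (pru:).
  → primary stress on syllable 1.
Suffixed `pru:.bo:r.ra.no.ner` (5 syllables):
  Weights: 1 pru: H, 2 bo:r H, 3 ra L, 4 no L, 5 ner L.
  Heavy syllables in the domain: 1, 2. The leftmost is syllable 1 (pru:).
  → primary stress on syllable 1.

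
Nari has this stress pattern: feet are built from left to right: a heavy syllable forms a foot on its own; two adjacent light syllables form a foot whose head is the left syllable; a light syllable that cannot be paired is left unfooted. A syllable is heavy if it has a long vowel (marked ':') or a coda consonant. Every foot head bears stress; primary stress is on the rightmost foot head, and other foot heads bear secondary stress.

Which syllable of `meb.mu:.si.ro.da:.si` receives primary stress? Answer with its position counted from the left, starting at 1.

5

Weights: 1 meb H, 2 mu: H, 3 si L, 4 ro L, 5 da: H, 6 si L.
Parse left to right (heavy = foot alone; LL = one foot; stranded L unfooted): (ˈmeb) (ˈmu:) (ˈsi.ro) (ˈda:) si.
Foot heads: 1, 2, 3, 5.
Primary stress on the rightmost head = syllable 5.
Primary stress: syllable 5 → meb.mu:.si.ro.ˈda:.si.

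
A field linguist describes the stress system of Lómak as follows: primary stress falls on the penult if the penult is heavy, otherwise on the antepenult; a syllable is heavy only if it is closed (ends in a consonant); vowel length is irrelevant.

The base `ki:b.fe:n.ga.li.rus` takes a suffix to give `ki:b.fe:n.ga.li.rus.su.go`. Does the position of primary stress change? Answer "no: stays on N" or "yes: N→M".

yes: 3→5

Base `ki:b.fe:n.ga.li.rus` (5 syllables):
  Weights: 3 ga L, 4 li L, 5 rus H.
  The penult (syllable 4, li) is light, so stress falls on the antepenult (syllable 3, ga).
  → primary stress on syllable 3.
Suffixed `ki:b.fe:n.ga.li.rus.su.go` (7 syllables):
  Weights: 5 rus H, 6 su L, 7 go L.
  The penult (syllable 6, su) is light, so stress falls on the antepenult (syllable 5, rus).
  → primary stress on syllable 5.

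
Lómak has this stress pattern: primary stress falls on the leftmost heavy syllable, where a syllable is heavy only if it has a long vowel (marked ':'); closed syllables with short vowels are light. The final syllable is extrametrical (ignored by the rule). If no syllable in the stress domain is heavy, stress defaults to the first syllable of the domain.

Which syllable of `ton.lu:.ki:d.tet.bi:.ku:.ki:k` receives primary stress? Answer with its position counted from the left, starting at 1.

The final syllable (7, ki:k) is extrametrical; the stress domain is syllables 1–6.
Weights: 1 ton L, 2 lu: H, 3 ki:d H, 4 tet L, 5 bi: H, 6 ku: H.
Heavy syllables in the domain: 2, 3, 5, 6. The leftmost is syllable 2 (lu:).
Primary stress: syllable 2 → ton.ˈlu:.ki:d.tet.bi:.ku:.ki:k.

2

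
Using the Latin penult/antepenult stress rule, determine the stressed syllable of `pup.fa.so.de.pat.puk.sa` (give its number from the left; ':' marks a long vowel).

6

Classical Latin: stress the penult if heavy (long vowel or closed), else the antepenult.
Weights: 5 pat H, 6 puk H, 7 sa L.
The penult (syllable 6, puk) is heavy, so it takes stress.
Stress on syllable 6: pup.fa.so.de.pat.ˈpuk.sa.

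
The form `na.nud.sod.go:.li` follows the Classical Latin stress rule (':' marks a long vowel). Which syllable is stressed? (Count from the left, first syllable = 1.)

4

Classical Latin: stress the penult if heavy (long vowel or closed), else the antepenult.
Weights: 3 sod H, 4 go: H, 5 li L.
The penult (syllable 4, go:) is heavy, so it takes stress.
Stress on syllable 4: na.nud.sod.ˈgo:.li.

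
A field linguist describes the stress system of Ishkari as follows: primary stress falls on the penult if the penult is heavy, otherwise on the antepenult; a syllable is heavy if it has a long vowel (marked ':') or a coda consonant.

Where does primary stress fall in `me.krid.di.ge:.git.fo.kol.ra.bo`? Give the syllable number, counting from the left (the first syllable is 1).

Weights: 7 kol H, 8 ra L, 9 bo L.
The penult (syllable 8, ra) is light, so stress falls on the antepenult (syllable 7, kol).
Primary stress: syllable 7 → me.krid.di.ge:.git.fo.ˈkol.ra.bo.

7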